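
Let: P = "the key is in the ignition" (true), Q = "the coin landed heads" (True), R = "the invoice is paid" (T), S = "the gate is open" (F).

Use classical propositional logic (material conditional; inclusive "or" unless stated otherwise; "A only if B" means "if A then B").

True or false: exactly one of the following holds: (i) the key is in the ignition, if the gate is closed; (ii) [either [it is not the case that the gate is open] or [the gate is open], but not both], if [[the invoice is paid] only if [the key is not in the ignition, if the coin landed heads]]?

false

Formalization: (~S -> P) xor ((R -> (Q -> ~P)) -> (~S xor S))

~S = ~F = T
~S -> P = T -> T = T
~P = ~T = F
Q -> ~P = T -> F = F
R -> (Q -> ~P) = T -> F = F
~S = ~F = T
~S xor S = T xor F = T
(R -> (Q -> ~P)) -> (~S xor S) = F -> T = T
(~S -> P) xor ((R -> (Q -> ~P)) -> (~S xor S)) = T xor T = F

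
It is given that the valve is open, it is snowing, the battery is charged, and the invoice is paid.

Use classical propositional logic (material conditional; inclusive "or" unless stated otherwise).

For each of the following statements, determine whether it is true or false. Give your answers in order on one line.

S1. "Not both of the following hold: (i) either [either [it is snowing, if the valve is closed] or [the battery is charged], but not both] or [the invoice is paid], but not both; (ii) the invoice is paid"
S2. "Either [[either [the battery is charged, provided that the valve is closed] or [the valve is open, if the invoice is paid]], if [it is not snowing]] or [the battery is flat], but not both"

S1 false; S2 true

Let P = "the valve is open" (T), Q = "it is snowing" (T), R = "the battery is charged" (T), S = "the invoice is paid" (T).

S1: This is (((~P -> Q) xor R) xor S) nand S.

~P = ~T = F
~P -> Q = F -> T = T
(~P -> Q) xor R = T xor T = F
((~P -> Q) xor R) xor S = F xor T = T
(((~P -> Q) xor R) xor S) nand S = T nand T = F
Hence S1 is false.

S2: This is (~Q -> ((~P -> R) | (S -> P))) xor ~R.

~Q = ~T = F
~P = ~T = F
~P -> R = F -> T = T
S -> P = T -> T = T
(~P -> R) | (S -> P) = T | T = T
~Q -> ((~P -> R) | (S -> P)) = F -> T = T
~R = ~T = F
(~Q -> ((~P -> R) | (S -> P))) xor ~R = T xor F = T
Hence S2 is true.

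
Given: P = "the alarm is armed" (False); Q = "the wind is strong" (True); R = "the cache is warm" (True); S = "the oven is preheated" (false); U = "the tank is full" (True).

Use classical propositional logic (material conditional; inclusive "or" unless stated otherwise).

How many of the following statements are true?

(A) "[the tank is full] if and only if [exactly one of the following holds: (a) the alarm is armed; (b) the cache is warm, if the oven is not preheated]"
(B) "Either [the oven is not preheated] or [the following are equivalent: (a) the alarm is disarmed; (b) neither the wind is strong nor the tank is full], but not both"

(A): Parsed as U ↔ (P ⊕ (¬S → R))

¬S = ¬F = T
¬S → R = T → T = T
P ⊕ (¬S → R) = F ⊕ T = T
U ↔ (P ⊕ (¬S → R)) = T ↔ T = T
Thus (A) is true.

(B): This is ¬S ⊕ (¬P ↔ (Q ↓ U)).

¬S = ¬F = T
¬P = ¬F = T
Q ↓ U = T ↓ T = F
¬P ↔ (Q ↓ U) = T ↔ F = F
¬S ⊕ (¬P ↔ (Q ↓ U)) = T ⊕ F = T
Thus (B) is true.

Count: 2.

2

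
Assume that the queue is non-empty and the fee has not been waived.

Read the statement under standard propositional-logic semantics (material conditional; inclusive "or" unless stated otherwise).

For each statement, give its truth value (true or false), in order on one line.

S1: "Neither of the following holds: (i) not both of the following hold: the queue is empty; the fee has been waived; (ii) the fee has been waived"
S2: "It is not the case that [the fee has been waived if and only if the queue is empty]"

Let P = "the queue is empty" (F), G = "the fee has been waived" (F).

S1: Parsed as (P ↑ G) ↓ G

P ↑ G = F ↑ F = T
(P ↑ G) ↓ G = T ↓ F = F
So S1 is false.

S2: Parsed as ¬(G ↔ P)

G ↔ P = F ↔ F = T
¬(G ↔ P) = ¬T = F
So S2 is false.

S1 false / S2 false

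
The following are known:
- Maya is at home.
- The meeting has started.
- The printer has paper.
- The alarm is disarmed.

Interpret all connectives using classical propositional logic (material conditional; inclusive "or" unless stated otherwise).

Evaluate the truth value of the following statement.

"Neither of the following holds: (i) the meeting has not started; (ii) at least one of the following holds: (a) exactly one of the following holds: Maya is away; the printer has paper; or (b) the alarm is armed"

false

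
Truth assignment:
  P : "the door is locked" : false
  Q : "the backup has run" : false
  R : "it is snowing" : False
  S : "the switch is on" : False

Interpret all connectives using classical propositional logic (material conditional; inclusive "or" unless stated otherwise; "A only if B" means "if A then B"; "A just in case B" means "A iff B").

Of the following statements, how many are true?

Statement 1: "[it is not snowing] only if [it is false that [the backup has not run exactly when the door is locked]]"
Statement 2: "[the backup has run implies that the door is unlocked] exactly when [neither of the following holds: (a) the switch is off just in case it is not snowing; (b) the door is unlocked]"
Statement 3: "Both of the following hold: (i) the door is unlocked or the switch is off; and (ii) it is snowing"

1

Statement 1: In symbols: ~R -> ~(~Q <-> P)

~R = ~F = T
~Q = ~F = T
~Q <-> P = T <-> F = F
~(~Q <-> P) = ~F = T
~R -> ~(~Q <-> P) = T -> T = T
Thus Statement 1 is true.

Statement 2: This is (Q -> ~P) <-> ((~S <-> ~R) nor ~P).

~P = ~F = T
Q -> ~P = F -> T = T
~S = ~F = T
~R = ~F = T
~S <-> ~R = T <-> T = T
~P = ~F = T
(~S <-> ~R) nor ~P = T nor T = F
(Q -> ~P) <-> ((~S <-> ~R) nor ~P) = T <-> F = F
Hence Statement 2 is false.

Statement 3: In symbols: (~P | ~S) & R

~P = ~F = T
~S = ~F = T
~P | ~S = T | T = T
(~P | ~S) & R = T & F = F
Hence Statement 3 is false.

Count: 1.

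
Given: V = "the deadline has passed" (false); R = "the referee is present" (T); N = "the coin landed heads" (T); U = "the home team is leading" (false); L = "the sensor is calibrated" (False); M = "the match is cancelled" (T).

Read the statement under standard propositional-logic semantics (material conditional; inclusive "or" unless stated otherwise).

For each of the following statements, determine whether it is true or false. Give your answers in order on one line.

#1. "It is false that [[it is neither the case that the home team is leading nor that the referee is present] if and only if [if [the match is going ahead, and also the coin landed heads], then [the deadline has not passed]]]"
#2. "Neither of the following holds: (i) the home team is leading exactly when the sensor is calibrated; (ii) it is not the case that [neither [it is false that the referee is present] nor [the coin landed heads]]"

#1 True, #2 False

#1: Parsed as not ((U nor R) iff ((not M and N) -> not V))

U nor R = False nor True = False
not M = not True = False
not M and N = False and True = False
not V = not False = True
(not M and N) -> not V = False -> True = True
(U nor R) iff ((not M and N) -> not V) = False iff True = False
not ((U nor R) iff ((not M and N) -> not V)) = not False = True
So #1 is true.

#2: In symbols: (U iff L) nor not (not R nor N)

U iff L = False iff False = True
not R = not True = False
not R nor N = False nor True = False
not (not R nor N) = not False = True
(U iff L) nor not (not R nor N) = True nor True = False
So #2 is false.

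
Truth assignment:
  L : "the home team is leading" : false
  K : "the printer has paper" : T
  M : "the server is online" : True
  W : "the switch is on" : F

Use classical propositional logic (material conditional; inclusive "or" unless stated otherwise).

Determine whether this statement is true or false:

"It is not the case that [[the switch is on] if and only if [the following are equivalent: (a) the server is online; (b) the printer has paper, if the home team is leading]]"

True.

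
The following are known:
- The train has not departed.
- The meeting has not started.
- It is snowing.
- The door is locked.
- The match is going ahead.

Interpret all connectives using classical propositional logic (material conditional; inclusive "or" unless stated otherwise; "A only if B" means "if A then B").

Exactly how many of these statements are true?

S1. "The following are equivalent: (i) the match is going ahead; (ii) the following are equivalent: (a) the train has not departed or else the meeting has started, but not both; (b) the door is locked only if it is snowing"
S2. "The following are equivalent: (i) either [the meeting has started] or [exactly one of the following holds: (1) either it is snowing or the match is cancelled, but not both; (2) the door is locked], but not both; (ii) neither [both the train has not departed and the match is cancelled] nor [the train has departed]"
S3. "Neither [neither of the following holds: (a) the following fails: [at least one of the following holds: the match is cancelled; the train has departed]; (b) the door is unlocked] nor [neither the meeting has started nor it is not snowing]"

1

Let U = "the match is cancelled" (F), P = "the train has departed" (F), Q = "the meeting has started" (F), S = "the door is locked" (T), R = "it is snowing" (T).

S1: Parsed as ~U <-> ((~P xor Q) <-> (S -> R))

~U = ~F = T
~P = ~F = T
~P xor Q = T xor F = T
S -> R = T -> T = T
(~P xor Q) <-> (S -> R) = T <-> T = T
~U <-> ((~P xor Q) <-> (S -> R)) = T <-> T = T
Thus S1 is true.

S2: In symbols: (Q xor ((R xor U) xor S)) <-> ((~P & U) nor P)

R xor U = T xor F = T
(R xor U) xor S = T xor T = F
Q xor ((R xor U) xor S) = F xor F = F
~P = ~F = T
~P & U = T & F = F
(~P & U) nor P = F nor F = T
(Q xor ((R xor U) xor S)) <-> ((~P & U) nor P) = F <-> T = F
So S2 is false.

S3: This is (~(U | P) nor ~S) nor (Q nor ~R).

U | P = F | F = F
~(U | P) = ~F = T
~S = ~T = F
~(U | P) nor ~S = T nor F = F
~R = ~T = F
Q nor ~R = F nor F = T
(~(U | P) nor ~S) nor (Q nor ~R) = F nor T = F
Thus S3 is false.

True statements: 1 (S1).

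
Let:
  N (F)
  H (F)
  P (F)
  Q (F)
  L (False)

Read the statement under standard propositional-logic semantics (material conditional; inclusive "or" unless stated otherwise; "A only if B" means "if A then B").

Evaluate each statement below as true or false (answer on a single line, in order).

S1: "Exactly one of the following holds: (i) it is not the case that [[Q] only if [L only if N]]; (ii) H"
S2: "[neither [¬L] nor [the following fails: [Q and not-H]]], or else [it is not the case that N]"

S1: In symbols: ¬(Q → (L → N)) ⊕ H

L → N = F → F = T
Q → (L → N) = F → T = T
¬(Q → (L → N)) = ¬T = F
¬(Q → (L → N)) ⊕ H = F ⊕ F = F
Hence S1 is false.

S2: Formalization: (¬L ↓ ¬(Q ∧ ¬H)) ∨ ¬N

¬L = ¬F = T
¬H = ¬F = T
Q ∧ ¬H = F ∧ T = F
¬(Q ∧ ¬H) = ¬F = T
¬L ↓ ¬(Q ∧ ¬H) = T ↓ T = F
¬N = ¬F = T
(¬L ↓ ¬(Q ∧ ¬H)) ∨ ¬N = F ∨ T = T
So S2 is true.

S1 false; S2 true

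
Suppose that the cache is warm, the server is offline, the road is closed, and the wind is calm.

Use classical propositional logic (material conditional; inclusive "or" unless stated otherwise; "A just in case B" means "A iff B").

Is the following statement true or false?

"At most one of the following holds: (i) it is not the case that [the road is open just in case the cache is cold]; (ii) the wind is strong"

Let R = "the road is closed" (True), Q = "the cache is warm" (True), N = "the wind is strong" (False).
In symbols: not (not R iff not Q) nand N

not R = not True = False
not Q = not True = False
not R iff not Q = False iff False = True
not (not R iff not Q) = not True = False
not (not R iff not Q) nand N = False nand False = True

True.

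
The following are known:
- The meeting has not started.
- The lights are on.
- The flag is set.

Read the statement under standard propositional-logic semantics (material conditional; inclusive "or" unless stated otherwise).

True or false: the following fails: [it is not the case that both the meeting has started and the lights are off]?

false

Let P = "the meeting has started" (F), Q = "the lights are on" (T).
Formalization: ¬(P ↑ ¬Q)

¬Q = ¬T = F
P ↑ ¬Q = F ↑ F = T
¬(P ↑ ¬Q) = ¬T = F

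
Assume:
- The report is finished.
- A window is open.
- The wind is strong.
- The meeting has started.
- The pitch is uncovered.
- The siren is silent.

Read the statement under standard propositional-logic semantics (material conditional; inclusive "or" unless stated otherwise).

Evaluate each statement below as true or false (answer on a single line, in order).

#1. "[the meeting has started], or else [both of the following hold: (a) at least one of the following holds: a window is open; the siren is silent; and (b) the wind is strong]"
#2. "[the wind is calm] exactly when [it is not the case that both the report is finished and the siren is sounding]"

#1 True; #2 False

Let S = "the meeting has started" (T), Q = "a window is open" (T), V = "the siren is sounding" (F), R = "the wind is strong" (T), P = "the report is finished" (T).

#1: Formalization: S | ((Q | ~V) & R)

~V = ~F = T
Q | ~V = T | T = T
(Q | ~V) & R = T & T = T
S | ((Q | ~V) & R) = T | T = T
So #1 is true.

#2: In symbols: ~R <-> (P nand V)

~R = ~T = F
P nand V = T nand F = T
~R <-> (P nand V) = F <-> T = F
Thus #2 is false.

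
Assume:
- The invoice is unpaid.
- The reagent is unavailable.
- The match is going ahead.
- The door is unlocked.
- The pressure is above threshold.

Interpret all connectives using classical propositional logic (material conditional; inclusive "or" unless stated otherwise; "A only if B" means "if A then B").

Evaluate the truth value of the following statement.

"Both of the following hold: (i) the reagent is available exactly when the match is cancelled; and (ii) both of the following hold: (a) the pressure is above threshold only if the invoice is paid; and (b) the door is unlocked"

The statement is false.

Let H = "the reagent is available" (False), U = "the match is cancelled" (False), S = "the pressure is above threshold" (True), P = "the invoice is paid" (False), M = "the door is locked" (False).
Parsed as (H iff U) and ((S -> P) and not M)

H iff U = False iff False = True
S -> P = True -> False = False
not M = not False = True
(S -> P) and not M = False and True = False
(H iff U) and ((S -> P) and not M) = True and False = False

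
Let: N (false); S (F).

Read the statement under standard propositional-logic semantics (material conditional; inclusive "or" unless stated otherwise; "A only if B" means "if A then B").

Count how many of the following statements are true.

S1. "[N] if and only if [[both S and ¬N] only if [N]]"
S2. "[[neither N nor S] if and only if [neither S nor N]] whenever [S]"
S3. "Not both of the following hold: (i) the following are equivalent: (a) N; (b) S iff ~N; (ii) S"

2

S1: This is N ↔ ((S ∧ ¬N) → N).

¬N = ¬F = T
S ∧ ¬N = F ∧ T = F
(S ∧ ¬N) → N = F → F = T
N ↔ ((S ∧ ¬N) → N) = F ↔ T = F
Hence S1 is false.

S2: In symbols: S → ((N ↓ S) ↔ (S ↓ N))

N ↓ S = F ↓ F = T
S ↓ N = F ↓ F = T
(N ↓ S) ↔ (S ↓ N) = T ↔ T = T
S → ((N ↓ S) ↔ (S ↓ N)) = F → T = T
So S2 is true.

S3: This is (N ↔ (S ↔ ¬N)) ↑ S.

¬N = ¬F = T
S ↔ ¬N = F ↔ T = F
N ↔ (S ↔ ¬N) = F ↔ F = T
(N ↔ (S ↔ ¬N)) ↑ S = T ↑ F = T
So S3 is true.

Count: 2.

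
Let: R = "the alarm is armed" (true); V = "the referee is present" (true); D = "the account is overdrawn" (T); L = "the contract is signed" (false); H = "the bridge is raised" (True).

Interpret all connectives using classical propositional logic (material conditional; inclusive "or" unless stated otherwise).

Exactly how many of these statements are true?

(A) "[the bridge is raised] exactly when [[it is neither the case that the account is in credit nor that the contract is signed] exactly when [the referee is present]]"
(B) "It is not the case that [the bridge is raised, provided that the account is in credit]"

1

(A): Parsed as H <-> ((~D nor L) <-> V)

~D = ~T = F
~D nor L = F nor F = T
(~D nor L) <-> V = T <-> T = T
H <-> ((~D nor L) <-> V) = T <-> T = T
Thus (A) is true.

(B): This is ~(~D -> H).

~D = ~T = F
~D -> H = F -> T = T
~(~D -> H) = ~T = F
Thus (B) is false.

True statements: 1.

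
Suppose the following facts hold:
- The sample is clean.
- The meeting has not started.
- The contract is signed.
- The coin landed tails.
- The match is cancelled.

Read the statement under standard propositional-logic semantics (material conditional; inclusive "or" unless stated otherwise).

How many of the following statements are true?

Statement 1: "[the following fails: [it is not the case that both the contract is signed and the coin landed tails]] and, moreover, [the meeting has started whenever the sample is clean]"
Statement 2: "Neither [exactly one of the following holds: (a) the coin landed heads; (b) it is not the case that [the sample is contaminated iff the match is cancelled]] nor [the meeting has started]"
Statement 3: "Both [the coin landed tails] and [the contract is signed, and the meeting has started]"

Let D = "the contract is signed" (T), L = "the coin landed heads" (F), W = "the sample is contaminated" (F), G = "the meeting has started" (F), U = "the match is cancelled" (T).

Statement 1: This is ¬(D ↑ ¬L) ∧ (¬W → G).

¬L = ¬F = T
D ↑ ¬L = T ↑ T = F
¬(D ↑ ¬L) = ¬F = T
¬W = ¬F = T
¬W → G = T → F = F
¬(D ↑ ¬L) ∧ (¬W → G) = T ∧ F = F
Hence Statement 1 is false.

Statement 2: This is (L ⊕ ¬(W ↔ U)) ↓ G.

W ↔ U = F ↔ T = F
¬(W ↔ U) = ¬F = T
L ⊕ ¬(W ↔ U) = F ⊕ T = T
(L ⊕ ¬(W ↔ U)) ↓ G = T ↓ F = F
Hence Statement 2 is false.

Statement 3: Formalization: ¬L ∧ (D ∧ G)

¬L = ¬F = T
D ∧ G = T ∧ F = F
¬L ∧ (D ∧ G) = T ∧ F = F
So Statement 3 is false.

0 of the 3 statements are true (none).

0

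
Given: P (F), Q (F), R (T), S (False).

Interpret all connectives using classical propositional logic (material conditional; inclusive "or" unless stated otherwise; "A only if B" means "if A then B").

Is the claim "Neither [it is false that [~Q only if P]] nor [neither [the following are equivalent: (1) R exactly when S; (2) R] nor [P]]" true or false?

Parsed as ¬(¬Q → P) ↓ (((R ↔ S) ↔ R) ↓ P)

¬Q = ¬F = T
¬Q → P = T → F = F
¬(¬Q → P) = ¬F = T
R ↔ S = T ↔ F = F
(R ↔ S) ↔ R = F ↔ T = F
((R ↔ S) ↔ R) ↓ P = F ↓ F = T
¬(¬Q → P) ↓ (((R ↔ S) ↔ R) ↓ P) = T ↓ T = F

False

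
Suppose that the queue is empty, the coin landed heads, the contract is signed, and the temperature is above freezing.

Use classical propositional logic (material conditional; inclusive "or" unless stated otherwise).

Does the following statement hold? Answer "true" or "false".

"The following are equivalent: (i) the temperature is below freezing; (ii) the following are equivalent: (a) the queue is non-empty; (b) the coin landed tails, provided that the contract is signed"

false

Let K = "the temperature is below freezing" (F), Q = "the queue is empty" (T), U = "the contract is signed" (T), P = "the coin landed heads" (T).
Formalization: K <-> (~Q <-> (U -> ~P))

~Q = ~T = F
~P = ~T = F
U -> ~P = T -> F = F
~Q <-> (U -> ~P) = F <-> F = T
K <-> (~Q <-> (U -> ~P)) = F <-> T = F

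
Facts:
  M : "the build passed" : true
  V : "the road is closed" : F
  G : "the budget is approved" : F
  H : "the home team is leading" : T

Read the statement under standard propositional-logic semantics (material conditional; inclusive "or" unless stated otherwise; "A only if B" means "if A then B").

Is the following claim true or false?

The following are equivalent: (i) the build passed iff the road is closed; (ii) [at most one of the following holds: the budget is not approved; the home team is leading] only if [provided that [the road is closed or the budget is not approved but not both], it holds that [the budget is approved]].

Formalization: (M <-> V) <-> ((~G nand H) -> ((V xor ~G) -> G))

M <-> V = T <-> F = F
~G = ~F = T
~G nand H = T nand T = F
~G = ~F = T
V xor ~G = F xor T = T
(V xor ~G) -> G = T -> F = F
(~G nand H) -> ((V xor ~G) -> G) = F -> F = T
(M <-> V) <-> ((~G nand H) -> ((V xor ~G) -> G)) = F <-> T = F

false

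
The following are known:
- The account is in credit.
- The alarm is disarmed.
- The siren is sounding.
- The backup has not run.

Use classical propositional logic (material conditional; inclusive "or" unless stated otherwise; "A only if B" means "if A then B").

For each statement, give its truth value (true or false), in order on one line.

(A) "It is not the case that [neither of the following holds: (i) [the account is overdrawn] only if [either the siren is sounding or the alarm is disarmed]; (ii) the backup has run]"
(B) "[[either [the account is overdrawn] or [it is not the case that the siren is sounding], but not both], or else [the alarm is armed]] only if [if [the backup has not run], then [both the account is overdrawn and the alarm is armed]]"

Let P = "the account is overdrawn" (False), R = "the siren is sounding" (True), Q = "the alarm is armed" (False), S = "the backup has run" (False).

(A): This is not ((P -> (R or not Q)) nor S).

not Q = not False = True
R or not Q = True or True = True
P -> (R or not Q) = False -> True = True
(P -> (R or not Q)) nor S = True nor False = False
not ((P -> (R or not Q)) nor S) = not False = True
So (A) is true.

(B): In symbols: ((P xor not R) or Q) -> (not S -> (P and Q))

not R = not True = False
P xor not R = False xor False = False
(P xor not R) or Q = False or False = False
not S = not False = True
P and Q = False and False = False
not S -> (P and Q) = True -> False = False
((P xor not R) or Q) -> (not S -> (P and Q)) = False -> False = True
So (B) is true.

(A) true / (B) true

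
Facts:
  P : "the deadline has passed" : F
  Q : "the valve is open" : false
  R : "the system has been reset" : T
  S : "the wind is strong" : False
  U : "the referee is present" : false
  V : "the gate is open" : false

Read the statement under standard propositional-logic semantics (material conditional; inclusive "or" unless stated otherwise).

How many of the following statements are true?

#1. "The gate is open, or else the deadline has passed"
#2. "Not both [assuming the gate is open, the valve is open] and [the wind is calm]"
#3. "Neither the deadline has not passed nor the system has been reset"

#1: Formalization: V or P

V or P = False or False = False
Hence #1 is false.

#2: Formalization: (V -> Q) nand not S

V -> Q = False -> False = True
not S = not False = True
(V -> Q) nand not S = True nand True = False
Thus #2 is false.

#3: Formalization: not P nor R

not P = not False = True
not P nor R = True nor True = False
Thus #3 is false.

0 of the 3 statements are true (none).

0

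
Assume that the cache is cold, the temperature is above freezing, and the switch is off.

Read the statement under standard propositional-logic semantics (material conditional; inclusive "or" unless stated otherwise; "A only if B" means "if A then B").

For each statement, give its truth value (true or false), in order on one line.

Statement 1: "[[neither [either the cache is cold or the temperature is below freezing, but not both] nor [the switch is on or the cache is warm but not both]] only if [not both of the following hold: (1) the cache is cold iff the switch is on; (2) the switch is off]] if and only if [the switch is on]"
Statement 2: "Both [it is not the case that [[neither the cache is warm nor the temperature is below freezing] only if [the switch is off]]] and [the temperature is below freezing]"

Let P = "the cache is warm" (F), Q = "the temperature is below freezing" (F), R = "the switch is on" (F).

Statement 1: In symbols: (((¬P ⊕ Q) ↓ (R ⊕ P)) → ((¬P ↔ R) ↑ ¬R)) ↔ R

¬P = ¬F = T
¬P ⊕ Q = T ⊕ F = T
R ⊕ P = F ⊕ F = F
(¬P ⊕ Q) ↓ (R ⊕ P) = T ↓ F = F
¬P = ¬F = T
¬P ↔ R = T ↔ F = F
¬R = ¬F = T
(¬P ↔ R) ↑ ¬R = F ↑ T = T
((¬P ⊕ Q) ↓ (R ⊕ P)) → ((¬P ↔ R) ↑ ¬R) = F → T = T
(((¬P ⊕ Q) ↓ (R ⊕ P)) → ((¬P ↔ R) ↑ ¬R)) ↔ R = T ↔ F = F
Thus Statement 1 is false.

Statement 2: This is ¬((P ↓ Q) → ¬R) ∧ Q.

P ↓ Q = F ↓ F = T
¬R = ¬F = T
(P ↓ Q) → ¬R = T → T = T
¬((P ↓ Q) → ¬R) = ¬T = F
¬((P ↓ Q) → ¬R) ∧ Q = F ∧ F = F
So Statement 2 is false.

Statement 1 F, Statement 2 F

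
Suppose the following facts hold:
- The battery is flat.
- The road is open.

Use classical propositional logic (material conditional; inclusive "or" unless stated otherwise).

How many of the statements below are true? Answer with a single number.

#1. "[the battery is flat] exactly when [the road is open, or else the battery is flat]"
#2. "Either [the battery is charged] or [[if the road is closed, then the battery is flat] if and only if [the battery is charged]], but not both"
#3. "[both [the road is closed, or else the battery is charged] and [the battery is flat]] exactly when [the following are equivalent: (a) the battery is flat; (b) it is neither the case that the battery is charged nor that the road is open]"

Let U = "the battery is charged" (False), N = "the road is closed" (False).

#1: Parsed as not U iff (not N or not U)

not U = not False = True
not N = not False = True
not U = not False = True
not N or not U = True or True = True
not U iff (not N or not U) = True iff True = True
Thus #1 is true.

#2: Parsed as U xor ((N -> not U) iff U)

not U = not False = True
N -> not U = False -> True = True
(N -> not U) iff U = True iff False = False
U xor ((N -> not U) iff U) = False xor False = False
Hence #2 is false.

#3: Parsed as ((N or U) and not U) iff (not U iff (U nor not N))

N or U = False or False = False
not U = not False = True
(N or U) and not U = False and True = False
not U = not False = True
not N = not False = True
U nor not N = False nor True = False
not U iff (U nor not N) = True iff False = False
((N or U) and not U) iff (not U iff (U nor not N)) = False iff False = True
So #3 is true.

Count: 2.

2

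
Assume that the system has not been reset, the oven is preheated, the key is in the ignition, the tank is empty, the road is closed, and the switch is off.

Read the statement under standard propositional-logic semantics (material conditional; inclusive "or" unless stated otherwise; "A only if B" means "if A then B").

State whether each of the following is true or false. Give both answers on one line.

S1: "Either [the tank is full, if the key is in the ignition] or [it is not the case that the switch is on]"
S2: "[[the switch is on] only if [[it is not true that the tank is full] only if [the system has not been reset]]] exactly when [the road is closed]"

S1 true, S2 true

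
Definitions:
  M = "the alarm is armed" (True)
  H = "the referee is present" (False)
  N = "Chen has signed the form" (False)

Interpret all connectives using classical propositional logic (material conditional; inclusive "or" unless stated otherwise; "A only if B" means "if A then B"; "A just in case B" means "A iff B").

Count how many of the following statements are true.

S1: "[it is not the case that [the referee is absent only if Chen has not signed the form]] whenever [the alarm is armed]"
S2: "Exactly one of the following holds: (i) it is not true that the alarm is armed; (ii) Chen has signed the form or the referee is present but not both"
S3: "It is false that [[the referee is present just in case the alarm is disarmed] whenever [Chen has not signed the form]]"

S1: In symbols: M → ¬(¬H → ¬N)

¬H = ¬F = T
¬N = ¬F = T
¬H → ¬N = T → T = T
¬(¬H → ¬N) = ¬T = F
M → ¬(¬H → ¬N) = T → F = F
Hence S1 is false.

S2: This is ¬M ⊕ (N ⊕ H).

¬M = ¬T = F
N ⊕ H = F ⊕ F = F
¬M ⊕ (N ⊕ H) = F ⊕ F = F
Hence S2 is false.

S3: Formalization: ¬(¬N → (H ↔ ¬M))

¬N = ¬F = T
¬M = ¬T = F
H ↔ ¬M = F ↔ F = T
¬N → (H ↔ ¬M) = T → T = T
¬(¬N → (H ↔ ¬M)) = ¬T = F
Thus S3 is false.

True statements: 0 (none).

0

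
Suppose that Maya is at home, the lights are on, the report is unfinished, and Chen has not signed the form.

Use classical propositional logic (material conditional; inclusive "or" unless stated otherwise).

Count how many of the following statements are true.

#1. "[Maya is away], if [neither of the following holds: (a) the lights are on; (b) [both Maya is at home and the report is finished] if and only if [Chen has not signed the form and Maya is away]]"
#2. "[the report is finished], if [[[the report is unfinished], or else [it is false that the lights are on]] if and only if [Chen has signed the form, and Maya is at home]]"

2

Let G = "the lights are on" (T), V = "Maya is at home" (T), W = "the report is finished" (F), Q = "Chen has signed the form" (F).

#1: In symbols: (G nor ((V & W) <-> (~Q & ~V))) -> ~V

V & W = T & F = F
~Q = ~F = T
~V = ~T = F
~Q & ~V = T & F = F
(V & W) <-> (~Q & ~V) = F <-> F = T
G nor ((V & W) <-> (~Q & ~V)) = T nor T = F
~V = ~T = F
(G nor ((V & W) <-> (~Q & ~V))) -> ~V = F -> F = T
Thus #1 is true.

#2: Parsed as ((~W | ~G) <-> (Q & V)) -> W

~W = ~F = T
~G = ~T = F
~W | ~G = T | F = T
Q & V = F & T = F
(~W | ~G) <-> (Q & V) = T <-> F = F
((~W | ~G) <-> (Q & V)) -> W = F -> F = T
Thus #2 is true.

2 of the 2 statements are true (#1, #2).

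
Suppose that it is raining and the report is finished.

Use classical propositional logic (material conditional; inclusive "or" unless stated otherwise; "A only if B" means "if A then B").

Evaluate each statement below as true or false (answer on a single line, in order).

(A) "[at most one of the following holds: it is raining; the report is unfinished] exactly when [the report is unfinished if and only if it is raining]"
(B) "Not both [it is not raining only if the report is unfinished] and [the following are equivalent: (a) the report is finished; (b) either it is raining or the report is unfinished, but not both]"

Let P = "it is raining" (T), Q = "the report is finished" (T).

(A): Formalization: (P nand ~Q) <-> (~Q <-> P)

~Q = ~T = F
P nand ~Q = T nand F = T
~Q = ~T = F
~Q <-> P = F <-> T = F
(P nand ~Q) <-> (~Q <-> P) = T <-> F = F
So (A) is false.

(B): Formalization: (~P -> ~Q) nand (Q <-> (P xor ~Q))

~P = ~T = F
~Q = ~T = F
~P -> ~Q = F -> F = T
~Q = ~T = F
P xor ~Q = T xor F = T
Q <-> (P xor ~Q) = T <-> T = T
(~P -> ~Q) nand (Q <-> (P xor ~Q)) = T nand T = F
Hence (B) is false.

(A) False, (B) False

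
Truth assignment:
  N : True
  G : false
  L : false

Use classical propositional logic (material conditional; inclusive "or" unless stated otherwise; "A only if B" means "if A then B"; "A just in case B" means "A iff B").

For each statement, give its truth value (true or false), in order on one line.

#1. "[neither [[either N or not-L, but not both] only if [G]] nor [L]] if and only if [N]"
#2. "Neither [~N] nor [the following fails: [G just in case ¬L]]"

#1 false, #2 false

#1: This is (((N ⊕ ¬L) → G) ↓ L) ↔ N.

¬L = ¬F = T
N ⊕ ¬L = T ⊕ T = F
(N ⊕ ¬L) → G = F → F = T
((N ⊕ ¬L) → G) ↓ L = T ↓ F = F
(((N ⊕ ¬L) → G) ↓ L) ↔ N = F ↔ T = F
So #1 is false.

#2: In symbols: ¬N ↓ ¬(G ↔ ¬L)

¬N = ¬T = F
¬L = ¬F = T
G ↔ ¬L = F ↔ T = F
¬(G ↔ ¬L) = ¬F = T
¬N ↓ ¬(G ↔ ¬L) = F ↓ T = F
Thus #2 is false.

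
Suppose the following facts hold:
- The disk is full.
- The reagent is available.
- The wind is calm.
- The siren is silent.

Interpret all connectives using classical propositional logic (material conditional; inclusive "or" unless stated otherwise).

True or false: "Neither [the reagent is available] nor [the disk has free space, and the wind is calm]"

Let Q = "the reagent is available" (T), P = "the disk is full" (T), R = "the wind is strong" (F).
This is Q nor (~P & ~R).

~P = ~T = F
~R = ~F = T
~P & ~R = F & T = F
Q nor (~P & ~R) = T nor F = F

The statement is false.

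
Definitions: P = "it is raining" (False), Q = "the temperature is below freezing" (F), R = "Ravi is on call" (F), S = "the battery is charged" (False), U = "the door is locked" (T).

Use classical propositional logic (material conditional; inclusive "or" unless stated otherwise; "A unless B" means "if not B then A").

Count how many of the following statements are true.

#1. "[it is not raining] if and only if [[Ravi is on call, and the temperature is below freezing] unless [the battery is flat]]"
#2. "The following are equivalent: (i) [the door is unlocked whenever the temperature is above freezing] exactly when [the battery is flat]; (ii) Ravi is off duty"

1

#1: Formalization: ¬P ↔ ((R ∧ Q) ∨ ¬S)

¬P = ¬F = T
R ∧ Q = F ∧ F = F
¬S = ¬F = T
(R ∧ Q) ∨ ¬S = F ∨ T = T
¬P ↔ ((R ∧ Q) ∨ ¬S) = T ↔ T = T
Thus #1 is true.

#2: Formalization: ((¬Q → ¬U) ↔ ¬S) ↔ ¬R

¬Q = ¬F = T
¬U = ¬T = F
¬Q → ¬U = T → F = F
¬S = ¬F = T
(¬Q → ¬U) ↔ ¬S = F ↔ T = F
¬R = ¬F = T
((¬Q → ¬U) ↔ ¬S) ↔ ¬R = F ↔ T = F
Hence #2 is false.

1 of the 2 statements is true (#1).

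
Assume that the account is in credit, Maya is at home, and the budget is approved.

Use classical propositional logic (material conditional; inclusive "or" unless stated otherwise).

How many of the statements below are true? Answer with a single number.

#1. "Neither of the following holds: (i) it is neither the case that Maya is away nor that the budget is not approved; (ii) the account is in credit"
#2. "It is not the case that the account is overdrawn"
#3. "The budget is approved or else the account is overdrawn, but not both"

Let Q = "Maya is at home" (T), R = "the budget is approved" (T), P = "the account is overdrawn" (F).

#1: Formalization: (¬Q ↓ ¬R) ↓ ¬P

¬Q = ¬T = F
¬R = ¬T = F
¬Q ↓ ¬R = F ↓ F = T
¬P = ¬F = T
(¬Q ↓ ¬R) ↓ ¬P = T ↓ T = F
Thus #1 is false.

#2: In symbols: ¬P

¬P = ¬F = T
Hence #2 is true.

#3: This is R ⊕ P.

R ⊕ P = T ⊕ F = T
Hence #3 is true.

True statements: 2 (#2, #3).

2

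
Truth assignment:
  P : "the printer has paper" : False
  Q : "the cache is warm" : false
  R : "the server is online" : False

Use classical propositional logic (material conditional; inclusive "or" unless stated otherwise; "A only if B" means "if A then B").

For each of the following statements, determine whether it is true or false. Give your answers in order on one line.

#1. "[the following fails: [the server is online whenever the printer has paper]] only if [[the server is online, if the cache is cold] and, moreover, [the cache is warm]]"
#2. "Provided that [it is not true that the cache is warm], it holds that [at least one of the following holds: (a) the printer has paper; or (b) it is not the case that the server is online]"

#1 T; #2 T

#1: This is ~(P -> R) -> ((~Q -> R) & Q).

P -> R = F -> F = T
~(P -> R) = ~T = F
~Q = ~F = T
~Q -> R = T -> F = F
(~Q -> R) & Q = F & F = F
~(P -> R) -> ((~Q -> R) & Q) = F -> F = T
So #1 is true.

#2: In symbols: ~Q -> (P | ~R)

~Q = ~F = T
~R = ~F = T
P | ~R = F | T = T
~Q -> (P | ~R) = T -> T = T
Thus #2 is true.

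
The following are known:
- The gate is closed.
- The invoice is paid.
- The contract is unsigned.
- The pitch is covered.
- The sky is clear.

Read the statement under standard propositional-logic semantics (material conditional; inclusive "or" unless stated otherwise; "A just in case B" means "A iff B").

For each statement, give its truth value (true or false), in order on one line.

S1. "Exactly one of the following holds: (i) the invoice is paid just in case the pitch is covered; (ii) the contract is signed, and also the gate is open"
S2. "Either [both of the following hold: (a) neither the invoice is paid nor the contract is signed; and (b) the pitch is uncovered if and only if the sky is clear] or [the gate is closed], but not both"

Let Q = "the invoice is paid" (True), S = "the pitch is covered" (True), R = "the contract is signed" (False), P = "the gate is open" (False), U = "the sky is overcast" (False).

S1: Formalization: (Q iff S) xor (R and P)

Q iff S = True iff True = True
R and P = False and False = False
(Q iff S) xor (R and P) = True xor False = True
Thus S1 is true.

S2: In symbols: ((Q nor R) and (not S iff not U)) xor not P

Q nor R = True nor False = False
not S = not True = False
not U = not False = True
not S iff not U = False iff True = False
(Q nor R) and (not S iff not U) = False and False = False
not P = not False = True
((Q nor R) and (not S iff not U)) xor not P = False xor True = True
So S2 is true.

S1 T / S2 T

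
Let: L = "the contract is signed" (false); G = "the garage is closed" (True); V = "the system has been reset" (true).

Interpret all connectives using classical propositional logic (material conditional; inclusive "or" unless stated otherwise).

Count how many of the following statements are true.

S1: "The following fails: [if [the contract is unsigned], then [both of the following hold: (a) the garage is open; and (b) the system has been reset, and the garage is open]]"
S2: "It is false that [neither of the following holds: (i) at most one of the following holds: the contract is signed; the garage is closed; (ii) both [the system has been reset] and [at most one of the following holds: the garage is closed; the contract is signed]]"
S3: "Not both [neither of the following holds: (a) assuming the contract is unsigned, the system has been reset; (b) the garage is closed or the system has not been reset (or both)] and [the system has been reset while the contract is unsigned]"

S1: Formalization: ~(~L -> (~G & (V & ~G)))

~L = ~F = T
~G = ~T = F
~G = ~T = F
V & ~G = T & F = F
~G & (V & ~G) = F & F = F
~L -> (~G & (V & ~G)) = T -> F = F
~(~L -> (~G & (V & ~G))) = ~F = T
Thus S1 is true.

S2: Formalization: ~((L nand G) nor (V & (G nand L)))

L nand G = F nand T = T
G nand L = T nand F = T
V & (G nand L) = T & T = T
(L nand G) nor (V & (G nand L)) = T nor T = F
~((L nand G) nor (V & (G nand L))) = ~F = T
Thus S2 is true.

S3: This is ((~L -> V) nor (G | ~V)) nand (V & ~L).

~L = ~F = T
~L -> V = T -> T = T
~V = ~T = F
G | ~V = T | F = T
(~L -> V) nor (G | ~V) = T nor T = F
~L = ~F = T
V & ~L = T & T = T
((~L -> V) nor (G | ~V)) nand (V & ~L) = F nand T = T
So S3 is true.

True statements: 3.

3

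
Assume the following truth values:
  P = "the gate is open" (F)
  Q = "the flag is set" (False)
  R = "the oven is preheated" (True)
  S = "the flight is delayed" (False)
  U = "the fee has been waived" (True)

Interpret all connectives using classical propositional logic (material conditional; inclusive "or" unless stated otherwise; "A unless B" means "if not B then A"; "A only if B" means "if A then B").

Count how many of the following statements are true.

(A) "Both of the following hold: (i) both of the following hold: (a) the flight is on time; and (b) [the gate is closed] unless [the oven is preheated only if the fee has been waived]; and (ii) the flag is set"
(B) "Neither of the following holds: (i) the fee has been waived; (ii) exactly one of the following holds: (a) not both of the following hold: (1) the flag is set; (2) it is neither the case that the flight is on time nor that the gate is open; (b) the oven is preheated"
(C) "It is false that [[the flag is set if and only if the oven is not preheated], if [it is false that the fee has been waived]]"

0

(A): Parsed as (¬S ∧ (¬P ∨ (R → U))) ∧ Q

¬S = ¬F = T
¬P = ¬F = T
R → U = T → T = T
¬P ∨ (R → U) = T ∨ T = T
¬S ∧ (¬P ∨ (R → U)) = T ∧ T = T
(¬S ∧ (¬P ∨ (R → U))) ∧ Q = T ∧ F = F
Thus (A) is false.

(B): Formalization: U ↓ ((Q ↑ (¬S ↓ P)) ⊕ R)

¬S = ¬F = T
¬S ↓ P = T ↓ F = F
Q ↑ (¬S ↓ P) = F ↑ F = T
(Q ↑ (¬S ↓ P)) ⊕ R = T ⊕ T = F
U ↓ ((Q ↑ (¬S ↓ P)) ⊕ R) = T ↓ F = F
Thus (B) is false.

(C): Formalization: ¬(¬U → (Q ↔ ¬R))

¬U = ¬T = F
¬R = ¬T = F
Q ↔ ¬R = F ↔ F = T
¬U → (Q ↔ ¬R) = F → T = T
¬(¬U → (Q ↔ ¬R)) = ¬T = F
Thus (C) is false.

True statements: 0 (none).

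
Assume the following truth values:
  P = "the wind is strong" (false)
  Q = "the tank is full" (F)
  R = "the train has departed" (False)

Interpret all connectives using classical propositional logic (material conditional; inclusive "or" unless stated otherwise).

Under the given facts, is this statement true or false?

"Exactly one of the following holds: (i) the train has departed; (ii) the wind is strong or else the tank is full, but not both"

False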